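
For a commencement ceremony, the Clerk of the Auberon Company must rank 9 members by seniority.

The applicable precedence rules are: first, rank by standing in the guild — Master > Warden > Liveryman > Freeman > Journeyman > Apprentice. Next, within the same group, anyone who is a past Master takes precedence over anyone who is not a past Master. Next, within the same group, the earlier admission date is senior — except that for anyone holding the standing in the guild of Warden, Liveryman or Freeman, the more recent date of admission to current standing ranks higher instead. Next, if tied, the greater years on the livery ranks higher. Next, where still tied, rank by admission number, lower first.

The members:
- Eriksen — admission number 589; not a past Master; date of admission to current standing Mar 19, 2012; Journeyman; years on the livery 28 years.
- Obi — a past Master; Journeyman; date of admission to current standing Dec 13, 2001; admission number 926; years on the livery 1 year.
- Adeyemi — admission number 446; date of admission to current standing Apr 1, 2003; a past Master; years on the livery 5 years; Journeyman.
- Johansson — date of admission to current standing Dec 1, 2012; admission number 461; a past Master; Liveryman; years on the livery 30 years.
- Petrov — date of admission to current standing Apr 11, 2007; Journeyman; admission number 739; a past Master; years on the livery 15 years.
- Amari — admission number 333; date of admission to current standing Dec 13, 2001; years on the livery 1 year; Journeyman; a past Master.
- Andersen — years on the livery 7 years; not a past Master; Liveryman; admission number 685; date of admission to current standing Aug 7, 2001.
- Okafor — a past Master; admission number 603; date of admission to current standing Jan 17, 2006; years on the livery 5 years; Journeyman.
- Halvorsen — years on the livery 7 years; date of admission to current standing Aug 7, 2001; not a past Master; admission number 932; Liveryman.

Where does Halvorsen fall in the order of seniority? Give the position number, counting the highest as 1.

3

By standing in the guild: Johansson, Andersen and Halvorsen (Liveryman); then Amari, Obi, Adeyemi, Okafor, Petrov and Eriksen (Journeyman).
Among Johansson, Andersen and Halvorsen, a past Master before not a past Master: Johansson (a past Master) before Andersen and Halvorsen (not a past Master).
Andersen and Halvorsen both have date of admission to current standing Aug 7, 2001, so the next rule applies.
Andersen and Halvorsen both have years on the livery 7 years, so the next rule applies.
Among Andersen and Halvorsen, by admission number (lower first): Andersen (685) before Halvorsen (932).
Among Amari, Obi, Adeyemi, Okafor, Petrov and Eriksen, a past Master before not a past Master: Amari, Obi, Adeyemi, Okafor and Petrov (a past Master) before Eriksen (not a past Master).
Among Amari, Obi, Adeyemi, Okafor and Petrov, by date of admission to current standing (earlier first): Amari and Obi (Dec 13, 2001) before Adeyemi (Apr 1, 2003) before Okafor (Jan 17, 2006) before Petrov (Apr 11, 2007).
Amari and Obi both have years on the livery 1 year, so the next rule applies.
Among Amari and Obi, by admission number (lower first): Amari (333) before Obi (926).
Order: Johansson, Andersen, Halvorsen, Amari, Obi, Adeyemi, Okafor, Petrov, Eriksen. So position 3.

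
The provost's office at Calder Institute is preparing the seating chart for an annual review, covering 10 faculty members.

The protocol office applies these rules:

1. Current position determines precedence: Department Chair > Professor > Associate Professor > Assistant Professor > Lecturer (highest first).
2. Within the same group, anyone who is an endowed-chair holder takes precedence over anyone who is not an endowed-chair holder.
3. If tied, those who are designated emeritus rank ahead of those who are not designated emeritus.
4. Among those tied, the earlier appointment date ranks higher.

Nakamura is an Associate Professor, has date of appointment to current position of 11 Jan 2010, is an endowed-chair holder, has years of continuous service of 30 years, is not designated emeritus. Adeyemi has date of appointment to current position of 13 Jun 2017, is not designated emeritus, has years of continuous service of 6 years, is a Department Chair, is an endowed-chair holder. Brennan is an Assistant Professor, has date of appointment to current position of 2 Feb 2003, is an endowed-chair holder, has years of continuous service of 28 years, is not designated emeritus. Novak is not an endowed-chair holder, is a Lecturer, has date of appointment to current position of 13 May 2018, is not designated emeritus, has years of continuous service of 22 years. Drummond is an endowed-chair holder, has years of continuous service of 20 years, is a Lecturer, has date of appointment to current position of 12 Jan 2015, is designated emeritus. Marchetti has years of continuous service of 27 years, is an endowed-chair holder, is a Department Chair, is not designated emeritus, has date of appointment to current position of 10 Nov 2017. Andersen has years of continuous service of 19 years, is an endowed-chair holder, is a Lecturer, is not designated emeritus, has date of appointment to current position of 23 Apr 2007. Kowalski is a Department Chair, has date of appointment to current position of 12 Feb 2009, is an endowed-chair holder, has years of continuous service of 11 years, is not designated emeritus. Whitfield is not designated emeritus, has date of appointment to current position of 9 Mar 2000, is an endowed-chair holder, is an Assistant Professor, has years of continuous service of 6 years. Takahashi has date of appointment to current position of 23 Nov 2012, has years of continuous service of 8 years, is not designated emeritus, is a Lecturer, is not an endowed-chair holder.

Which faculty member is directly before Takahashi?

By current position: Kowalski, Adeyemi and Marchetti (Department Chair); then Nakamura (Associate Professor); then Whitfield and Brennan (Assistant Professor); then Drummond, Andersen, Takahashi and Novak (Lecturer).
Kowalski, Adeyemi and Marchetti are each an endowed-chair holder, so the next rule applies.
Kowalski, Adeyemi and Marchetti are each not designated emeritus, so the next rule applies.
Among Kowalski, Adeyemi and Marchetti, by date of appointment to current position (earlier first): Kowalski (12 Feb 2009) before Adeyemi (13 Jun 2017) before Marchetti (10 Nov 2017).
Whitfield and Brennan are each an endowed-chair holder, so the next rule applies.
Whitfield and Brennan are each not designated emeritus, so the next rule applies.
Among Whitfield and Brennan, by date of appointment to current position (earlier first): Whitfield (9 Mar 2000) before Brennan (2 Feb 2003).
Among Drummond, Andersen, Takahashi and Novak, an endowed-chair holder before not an endowed-chair holder: Drummond and Andersen (an endowed-chair holder) before Takahashi and Novak (not an endowed-chair holder).
Among Drummond and Andersen, designated emeritus before not designated emeritus: Drummond (designated emeritus) before Andersen (not designated emeritus).
Takahashi and Novak are each not designated emeritus, so the next rule applies.
Among Takahashi and Novak, by date of appointment to current position (earlier first): Takahashi (23 Nov 2012) before Novak (13 May 2018).
Order: Kowalski, Adeyemi, Marchetti, Nakamura, Whitfield, Brennan, Drummond, Andersen, Takahashi, Novak.

Andersen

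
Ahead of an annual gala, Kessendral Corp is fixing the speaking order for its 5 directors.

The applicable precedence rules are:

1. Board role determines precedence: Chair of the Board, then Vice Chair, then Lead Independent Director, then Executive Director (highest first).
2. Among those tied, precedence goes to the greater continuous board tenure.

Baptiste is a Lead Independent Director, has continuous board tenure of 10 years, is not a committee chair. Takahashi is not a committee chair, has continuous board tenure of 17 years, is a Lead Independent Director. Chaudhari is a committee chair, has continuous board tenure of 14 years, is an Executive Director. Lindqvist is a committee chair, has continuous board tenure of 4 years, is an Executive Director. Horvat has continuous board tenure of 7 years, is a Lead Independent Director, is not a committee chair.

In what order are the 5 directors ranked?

By board role: Takahashi, Baptiste and Horvat (Lead Independent Director); then Chaudhari and Lindqvist (Executive Director).
Among Takahashi, Baptiste and Horvat, by continuous board tenure (higher first): Takahashi (17 years) before Baptiste (10 years) before Horvat (7 years).
Among Chaudhari and Lindqvist, by continuous board tenure (higher first): Chaudhari (14 years) before Lindqvist (4 years).
Full order: Takahashi, Baptiste, Horvat, Chaudhari, Lindqvist.

Takahashi, Baptiste, Horvat, Chaudhari, Lindqvist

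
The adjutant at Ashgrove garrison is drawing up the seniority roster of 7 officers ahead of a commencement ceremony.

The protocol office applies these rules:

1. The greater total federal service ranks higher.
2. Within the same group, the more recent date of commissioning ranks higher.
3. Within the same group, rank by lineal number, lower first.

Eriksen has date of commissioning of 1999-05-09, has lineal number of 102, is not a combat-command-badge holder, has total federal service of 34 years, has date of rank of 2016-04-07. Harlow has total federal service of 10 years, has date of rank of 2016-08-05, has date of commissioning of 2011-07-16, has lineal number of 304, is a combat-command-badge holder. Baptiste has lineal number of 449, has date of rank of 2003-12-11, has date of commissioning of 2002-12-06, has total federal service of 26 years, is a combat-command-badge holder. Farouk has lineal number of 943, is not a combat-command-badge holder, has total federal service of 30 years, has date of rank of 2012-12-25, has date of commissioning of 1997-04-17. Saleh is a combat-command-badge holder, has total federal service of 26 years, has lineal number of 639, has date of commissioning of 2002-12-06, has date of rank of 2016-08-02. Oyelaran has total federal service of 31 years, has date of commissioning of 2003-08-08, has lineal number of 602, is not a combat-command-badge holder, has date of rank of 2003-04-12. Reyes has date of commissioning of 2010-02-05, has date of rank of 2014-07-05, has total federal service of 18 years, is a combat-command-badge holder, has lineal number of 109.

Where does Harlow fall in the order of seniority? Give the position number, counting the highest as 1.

By total federal service (higher first): Eriksen (34 years); then Oyelaran (31 years); then Farouk (30 years); then Baptiste and Saleh (both 26 years); then Reyes (18 years); then Harlow (10 years).
Baptiste and Saleh both have date of commissioning 2002-12-06, so the next rule applies.
Among Baptiste and Saleh, by lineal number (lower first): Baptiste (449) before Saleh (639).
Order: Eriksen, Oyelaran, Farouk, Baptiste, Saleh, Reyes, Harlow. So position 7.

7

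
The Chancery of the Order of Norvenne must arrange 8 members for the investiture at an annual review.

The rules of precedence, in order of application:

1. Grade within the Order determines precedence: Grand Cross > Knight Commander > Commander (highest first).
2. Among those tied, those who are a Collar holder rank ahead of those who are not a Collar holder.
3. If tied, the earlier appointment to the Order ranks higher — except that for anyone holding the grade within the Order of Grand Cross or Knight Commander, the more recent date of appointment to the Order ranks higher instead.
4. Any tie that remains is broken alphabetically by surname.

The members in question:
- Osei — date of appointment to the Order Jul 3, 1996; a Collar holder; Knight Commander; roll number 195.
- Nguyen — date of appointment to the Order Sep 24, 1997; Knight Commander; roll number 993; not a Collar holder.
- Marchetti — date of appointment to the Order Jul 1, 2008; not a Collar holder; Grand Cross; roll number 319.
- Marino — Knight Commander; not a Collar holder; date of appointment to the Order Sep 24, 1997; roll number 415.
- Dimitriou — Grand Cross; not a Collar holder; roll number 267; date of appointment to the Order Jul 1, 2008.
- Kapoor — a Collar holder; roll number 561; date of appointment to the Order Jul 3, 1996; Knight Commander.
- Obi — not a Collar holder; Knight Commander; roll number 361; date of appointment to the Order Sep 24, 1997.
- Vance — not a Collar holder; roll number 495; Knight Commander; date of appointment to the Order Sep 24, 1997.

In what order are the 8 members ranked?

By grade within the Order: Dimitriou and Marchetti (Grand Cross); then Kapoor, Osei, Marino, Nguyen, Obi and Vance (Knight Commander).
Dimitriou and Marchetti are each not a Collar holder, so the next rule applies.
Dimitriou and Marchetti both have date of appointment to the Order Jul 1, 2008, so the next rule applies.
Among Dimitriou and Marchetti, alphabetically by surname: Dimitriou before Marchetti.
Among Kapoor, Osei, Marino, Nguyen, Obi and Vance, a Collar holder before not a Collar holder: Kapoor and Osei (a Collar holder) before Marino, Nguyen, Obi and Vance (not a Collar holder).
Kapoor and Osei both have date of appointment to the Order Jul 3, 1996, so the next rule applies.
Among Kapoor and Osei, alphabetically by surname: Kapoor before Osei.
Marino, Nguyen, Obi and Vance all have date of appointment to the Order Sep 24, 1997, so the next rule applies.
Among Marino, Nguyen, Obi and Vance, alphabetically by surname: Marino before Nguyen before Obi before Vance.
Full order: Dimitriou, Marchetti, Kapoor, Osei, Marino, Nguyen, Obi, Vance.

Dimitriou, Marchetti, Kapoor, Osei, Marino, Nguyen, Obi, Vance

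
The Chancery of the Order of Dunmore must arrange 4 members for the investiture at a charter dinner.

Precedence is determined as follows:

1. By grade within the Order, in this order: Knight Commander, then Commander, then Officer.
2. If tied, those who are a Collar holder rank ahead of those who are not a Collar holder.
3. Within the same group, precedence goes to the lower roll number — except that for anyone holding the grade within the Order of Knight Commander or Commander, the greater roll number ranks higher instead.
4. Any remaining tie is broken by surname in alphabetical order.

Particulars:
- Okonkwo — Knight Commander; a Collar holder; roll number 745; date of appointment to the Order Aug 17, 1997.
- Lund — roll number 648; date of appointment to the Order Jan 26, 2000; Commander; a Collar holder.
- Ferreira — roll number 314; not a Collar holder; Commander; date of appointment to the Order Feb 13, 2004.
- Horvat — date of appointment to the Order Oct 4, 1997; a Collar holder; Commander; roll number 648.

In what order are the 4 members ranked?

Okonkwo, Horvat, Lund, Ferreira

By grade within the Order: Okonkwo (Knight Commander); then Horvat, Lund and Ferreira (Commander).
Among Horvat, Lund and Ferreira, a Collar holder before not a Collar holder: Horvat and Lund (a Collar holder) before Ferreira (not a Collar holder).
Horvat and Lund both have roll number 648, so the next rule applies.
Among Horvat and Lund, alphabetically by surname: Horvat before Lund.
Full order: Okonkwo, Horvat, Lund, Ferreira.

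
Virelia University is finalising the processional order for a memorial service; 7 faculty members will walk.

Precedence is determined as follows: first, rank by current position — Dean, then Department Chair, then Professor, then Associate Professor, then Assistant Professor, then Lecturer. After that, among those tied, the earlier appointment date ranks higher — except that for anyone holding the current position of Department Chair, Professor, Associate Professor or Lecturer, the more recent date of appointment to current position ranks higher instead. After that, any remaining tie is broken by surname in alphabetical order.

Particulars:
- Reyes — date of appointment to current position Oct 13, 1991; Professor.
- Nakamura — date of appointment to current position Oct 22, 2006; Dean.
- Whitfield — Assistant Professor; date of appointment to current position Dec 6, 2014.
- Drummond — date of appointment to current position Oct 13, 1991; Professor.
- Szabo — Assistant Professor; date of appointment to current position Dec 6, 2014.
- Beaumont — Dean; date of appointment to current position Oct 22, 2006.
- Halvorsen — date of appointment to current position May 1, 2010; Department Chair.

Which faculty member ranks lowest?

By current position: Beaumont and Nakamura (Dean); then Halvorsen (Department Chair); then Drummond and Reyes (Professor); then Szabo and Whitfield (Assistant Professor).
Beaumont and Nakamura both have date of appointment to current position Oct 22, 2006, so the next rule applies.
Among Beaumont and Nakamura, alphabetically by surname: Beaumont before Nakamura.
Drummond and Reyes both have date of appointment to current position Oct 13, 1991, so the next rule applies.
Among Drummond and Reyes, alphabetically by surname: Drummond before Reyes.
Szabo and Whitfield both have date of appointment to current position Dec 6, 2014, so the next rule applies.
Among Szabo and Whitfield, alphabetically by surname: Szabo before Whitfield.
Order: Beaumont, Nakamura, Halvorsen, Drummond, Reyes, Szabo, Whitfield.

Whitfield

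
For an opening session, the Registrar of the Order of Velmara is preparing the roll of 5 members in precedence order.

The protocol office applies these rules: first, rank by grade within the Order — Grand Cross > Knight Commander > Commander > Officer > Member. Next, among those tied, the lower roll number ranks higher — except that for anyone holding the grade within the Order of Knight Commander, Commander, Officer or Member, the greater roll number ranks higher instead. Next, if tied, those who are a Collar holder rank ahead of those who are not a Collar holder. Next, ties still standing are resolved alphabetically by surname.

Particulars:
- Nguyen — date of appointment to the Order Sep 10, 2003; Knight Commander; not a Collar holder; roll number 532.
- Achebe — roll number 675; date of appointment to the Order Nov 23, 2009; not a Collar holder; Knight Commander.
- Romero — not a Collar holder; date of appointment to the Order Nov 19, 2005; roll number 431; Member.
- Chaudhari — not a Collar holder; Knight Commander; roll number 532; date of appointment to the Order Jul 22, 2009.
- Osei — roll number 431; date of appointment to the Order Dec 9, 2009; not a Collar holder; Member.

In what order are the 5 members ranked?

Achebe, Chaudhari, Nguyen, Osei, Romero

By grade within the Order: Achebe, Chaudhari and Nguyen (Knight Commander); then Osei and Romero (Member).
Among Achebe, Chaudhari and Nguyen, by roll number (higher first) (reversed rule for this group): Achebe (675) before Chaudhari and Nguyen (532).
Chaudhari and Nguyen are each not a Collar holder, so the next rule applies.
Among Chaudhari and Nguyen, alphabetically by surname: Chaudhari before Nguyen.
Osei and Romero both have roll number 431, so the next rule applies.
Osei and Romero are each not a Collar holder, so the next rule applies.
Among Osei and Romero, alphabetically by surname: Osei before Romero.
Full order: Achebe, Chaudhari, Nguyen, Osei, Romero.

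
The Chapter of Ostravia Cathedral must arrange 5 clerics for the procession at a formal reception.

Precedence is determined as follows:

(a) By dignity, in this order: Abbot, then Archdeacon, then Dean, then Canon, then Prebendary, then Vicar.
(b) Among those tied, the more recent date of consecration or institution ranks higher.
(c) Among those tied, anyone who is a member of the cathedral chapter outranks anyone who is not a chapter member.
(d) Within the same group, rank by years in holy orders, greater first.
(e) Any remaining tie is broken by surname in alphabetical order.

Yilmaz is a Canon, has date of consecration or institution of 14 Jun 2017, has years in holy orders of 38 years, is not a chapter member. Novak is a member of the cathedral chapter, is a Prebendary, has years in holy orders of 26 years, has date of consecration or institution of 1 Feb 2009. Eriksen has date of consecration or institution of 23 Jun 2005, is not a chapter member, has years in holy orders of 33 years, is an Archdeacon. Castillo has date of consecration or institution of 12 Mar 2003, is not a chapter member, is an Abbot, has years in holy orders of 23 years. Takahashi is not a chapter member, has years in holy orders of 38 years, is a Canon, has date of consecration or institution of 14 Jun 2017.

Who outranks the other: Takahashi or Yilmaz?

Takahashi

By dignity: Castillo (Abbot); then Eriksen (Archdeacon); then Takahashi and Yilmaz (Canon); then Novak (Prebendary).
Takahashi and Yilmaz both have date of consecration or institution 14 Jun 2017, so the next rule applies.
Takahashi and Yilmaz are each not a chapter member, so the next rule applies.
Takahashi and Yilmaz both have years in holy orders 38 years, so the next rule applies.
Among Takahashi and Yilmaz, alphabetically by surname: Takahashi before Yilmaz.
So Takahashi takes precedence.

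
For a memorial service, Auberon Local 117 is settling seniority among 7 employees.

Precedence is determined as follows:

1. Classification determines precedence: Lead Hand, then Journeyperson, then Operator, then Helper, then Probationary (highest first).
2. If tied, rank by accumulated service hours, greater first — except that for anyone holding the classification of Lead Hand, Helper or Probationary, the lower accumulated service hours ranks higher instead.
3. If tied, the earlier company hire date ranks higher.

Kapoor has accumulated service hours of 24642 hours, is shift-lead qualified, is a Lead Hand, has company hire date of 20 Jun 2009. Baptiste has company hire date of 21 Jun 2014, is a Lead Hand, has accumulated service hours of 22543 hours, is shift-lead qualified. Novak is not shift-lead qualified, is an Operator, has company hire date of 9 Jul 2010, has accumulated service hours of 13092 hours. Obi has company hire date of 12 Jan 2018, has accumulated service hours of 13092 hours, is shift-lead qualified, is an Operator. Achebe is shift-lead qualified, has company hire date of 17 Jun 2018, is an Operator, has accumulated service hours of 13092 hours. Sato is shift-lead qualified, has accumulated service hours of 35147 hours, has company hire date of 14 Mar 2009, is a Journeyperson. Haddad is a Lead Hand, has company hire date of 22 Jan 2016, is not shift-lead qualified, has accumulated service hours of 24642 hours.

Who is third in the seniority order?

By classification: Baptiste, Kapoor and Haddad (Lead Hand); then Sato (Journeyperson); then Novak, Obi and Achebe (Operator).
Among Baptiste, Kapoor and Haddad, by accumulated service hours (lower first) (reversed rule for this group): Baptiste (22543 hours) before Kapoor and Haddad (24642 hours).
Among Kapoor and Haddad, by company hire date (earlier first): Kapoor (20 Jun 2009) before Haddad (22 Jan 2016).
Novak, Obi and Achebe all have accumulated service hours 13092 hours, so the next rule applies.
Among Novak, Obi and Achebe, by company hire date (earlier first): Novak (9 Jul 2010) before Obi (12 Jan 2018) before Achebe (17 Jun 2018).
Order: Baptiste, Kapoor, Haddad, Sato, Novak, Obi, Achebe.

Haddad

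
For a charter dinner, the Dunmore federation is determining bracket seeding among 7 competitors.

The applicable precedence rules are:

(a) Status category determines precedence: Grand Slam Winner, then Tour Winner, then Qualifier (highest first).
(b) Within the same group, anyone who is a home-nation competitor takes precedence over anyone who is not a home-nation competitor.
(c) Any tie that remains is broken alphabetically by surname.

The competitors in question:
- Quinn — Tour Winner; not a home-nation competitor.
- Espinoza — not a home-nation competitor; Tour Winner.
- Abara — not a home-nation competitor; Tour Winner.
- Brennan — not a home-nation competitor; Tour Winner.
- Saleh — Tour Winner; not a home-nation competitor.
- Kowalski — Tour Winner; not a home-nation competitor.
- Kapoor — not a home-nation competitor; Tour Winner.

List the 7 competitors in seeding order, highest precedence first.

Abara, Brennan, Espinoza, Kapoor, Kowalski, Quinn, Saleh

By status category: Abara, Brennan, Espinoza, Kapoor, Kowalski, Quinn and Saleh (Tour Winner).
Abara, Brennan, Espinoza, Kapoor, Kowalski, Quinn and Saleh are each not a home-nation competitor, so the next rule applies.
Among Abara, Brennan, Espinoza, Kapoor, Kowalski, Quinn and Saleh, alphabetically by surname: Abara before Brennan before Espinoza before Kapoor before Kowalski before Quinn before Saleh.
Full order: Abara, Brennan, Espinoza, Kapoor, Kowalski, Quinn, Saleh.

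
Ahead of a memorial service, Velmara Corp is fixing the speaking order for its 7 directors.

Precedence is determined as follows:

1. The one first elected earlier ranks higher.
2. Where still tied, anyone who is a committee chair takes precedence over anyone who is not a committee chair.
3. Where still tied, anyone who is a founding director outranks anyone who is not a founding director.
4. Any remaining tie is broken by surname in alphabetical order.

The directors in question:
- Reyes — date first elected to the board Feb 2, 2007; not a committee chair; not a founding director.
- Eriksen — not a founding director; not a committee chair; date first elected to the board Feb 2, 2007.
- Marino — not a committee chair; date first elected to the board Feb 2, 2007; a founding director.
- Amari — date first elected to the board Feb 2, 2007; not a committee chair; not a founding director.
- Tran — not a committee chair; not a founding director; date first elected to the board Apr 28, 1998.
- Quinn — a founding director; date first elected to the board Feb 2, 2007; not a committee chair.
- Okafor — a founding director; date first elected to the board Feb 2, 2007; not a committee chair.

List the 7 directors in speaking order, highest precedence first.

Tran, Marino, Okafor, Quinn, Amari, Eriksen, Reyes

By date first elected to the board (earlier first): Tran (Apr 28, 1998); then Marino, Okafor, Quinn, Amari, Eriksen and Reyes (each Feb 2, 2007).
Marino, Okafor, Quinn, Amari, Eriksen and Reyes are each not a committee chair, so the next rule applies.
Among Marino, Okafor, Quinn, Amari, Eriksen and Reyes, a founding director before not a founding director: Marino, Okafor and Quinn (a founding director) before Amari, Eriksen and Reyes (not a founding director).
Among Marino, Okafor and Quinn, alphabetically by surname: Marino before Okafor before Quinn.
Among Amari, Eriksen and Reyes, alphabetically by surname: Amari before Eriksen before Reyes.
Full order: Tran, Marino, Okafor, Quinn, Amari, Eriksen, Reyes.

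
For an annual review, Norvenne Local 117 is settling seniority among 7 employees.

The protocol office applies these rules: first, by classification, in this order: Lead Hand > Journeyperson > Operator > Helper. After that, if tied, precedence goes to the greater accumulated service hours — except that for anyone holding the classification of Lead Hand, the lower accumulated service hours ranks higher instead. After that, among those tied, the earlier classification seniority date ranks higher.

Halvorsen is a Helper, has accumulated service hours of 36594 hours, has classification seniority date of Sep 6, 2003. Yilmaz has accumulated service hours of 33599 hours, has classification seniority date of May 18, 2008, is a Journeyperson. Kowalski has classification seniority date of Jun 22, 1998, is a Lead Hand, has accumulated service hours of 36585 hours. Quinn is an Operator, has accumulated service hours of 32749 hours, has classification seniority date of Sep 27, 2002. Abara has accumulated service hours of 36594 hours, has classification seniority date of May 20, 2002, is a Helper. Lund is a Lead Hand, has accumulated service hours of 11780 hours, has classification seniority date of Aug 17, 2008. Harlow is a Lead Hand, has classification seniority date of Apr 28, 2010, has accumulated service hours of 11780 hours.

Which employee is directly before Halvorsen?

Abara

By classification: Lund, Harlow and Kowalski (Lead Hand); then Yilmaz (Journeyperson); then Quinn (Operator); then Abara and Halvorsen (Helper).
Among Lund, Harlow and Kowalski, by accumulated service hours (lower first) (reversed rule for this group): Lund and Harlow (11780 hours) before Kowalski (36585 hours).
Among Lund and Harlow, by classification seniority date (earlier first): Lund (Aug 17, 2008) before Harlow (Apr 28, 2010).
Abara and Halvorsen both have accumulated service hours 36594 hours, so the next rule applies.
Among Abara and Halvorsen, by classification seniority date (earlier first): Abara (May 20, 2002) before Halvorsen (Sep 6, 2003).
Order: Lund, Harlow, Kowalski, Yilmaz, Quinn, Abara, Halvorsen.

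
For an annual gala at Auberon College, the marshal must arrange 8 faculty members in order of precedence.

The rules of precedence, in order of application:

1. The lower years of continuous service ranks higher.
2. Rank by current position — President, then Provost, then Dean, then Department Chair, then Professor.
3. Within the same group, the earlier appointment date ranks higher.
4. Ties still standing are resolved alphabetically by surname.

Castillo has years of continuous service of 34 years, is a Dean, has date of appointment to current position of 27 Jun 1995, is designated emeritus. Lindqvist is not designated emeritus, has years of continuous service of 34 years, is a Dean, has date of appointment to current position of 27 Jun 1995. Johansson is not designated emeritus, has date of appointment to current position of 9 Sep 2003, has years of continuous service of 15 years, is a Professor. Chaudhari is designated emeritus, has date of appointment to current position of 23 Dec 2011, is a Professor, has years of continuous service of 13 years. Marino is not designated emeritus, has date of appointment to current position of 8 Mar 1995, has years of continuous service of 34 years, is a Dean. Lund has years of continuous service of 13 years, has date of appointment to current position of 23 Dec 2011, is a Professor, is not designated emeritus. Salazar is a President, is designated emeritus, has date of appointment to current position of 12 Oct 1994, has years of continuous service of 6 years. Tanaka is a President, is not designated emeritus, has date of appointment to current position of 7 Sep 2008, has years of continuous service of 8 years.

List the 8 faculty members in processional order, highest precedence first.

By years of continuous service (lower first): Salazar (6 years); then Tanaka (8 years); then Chaudhari and Lund (both 13 years); then Johansson (15 years); then Marino, Castillo and Lindqvist (each 34 years).
Chaudhari and Lund are each Professor, so the next rule applies.
Chaudhari and Lund both have date of appointment to current position 23 Dec 2011, so the next rule applies.
Among Chaudhari and Lund, alphabetically by surname: Chaudhari before Lund.
Marino, Castillo and Lindqvist are each Dean, so the next rule applies.
Among Marino, Castillo and Lindqvist, by date of appointment to current position (earlier first): Marino (8 Mar 1995) before Castillo and Lindqvist (27 Jun 1995).
Among Castillo and Lindqvist, alphabetically by surname: Castillo before Lindqvist.
Full order: Salazar, Tanaka, Chaudhari, Lund, Johansson, Marino, Castillo, Lindqvist.

Salazar, Tanaka, Chaudhari, Lund, Johansson, Marino, Castillo, Lindqvist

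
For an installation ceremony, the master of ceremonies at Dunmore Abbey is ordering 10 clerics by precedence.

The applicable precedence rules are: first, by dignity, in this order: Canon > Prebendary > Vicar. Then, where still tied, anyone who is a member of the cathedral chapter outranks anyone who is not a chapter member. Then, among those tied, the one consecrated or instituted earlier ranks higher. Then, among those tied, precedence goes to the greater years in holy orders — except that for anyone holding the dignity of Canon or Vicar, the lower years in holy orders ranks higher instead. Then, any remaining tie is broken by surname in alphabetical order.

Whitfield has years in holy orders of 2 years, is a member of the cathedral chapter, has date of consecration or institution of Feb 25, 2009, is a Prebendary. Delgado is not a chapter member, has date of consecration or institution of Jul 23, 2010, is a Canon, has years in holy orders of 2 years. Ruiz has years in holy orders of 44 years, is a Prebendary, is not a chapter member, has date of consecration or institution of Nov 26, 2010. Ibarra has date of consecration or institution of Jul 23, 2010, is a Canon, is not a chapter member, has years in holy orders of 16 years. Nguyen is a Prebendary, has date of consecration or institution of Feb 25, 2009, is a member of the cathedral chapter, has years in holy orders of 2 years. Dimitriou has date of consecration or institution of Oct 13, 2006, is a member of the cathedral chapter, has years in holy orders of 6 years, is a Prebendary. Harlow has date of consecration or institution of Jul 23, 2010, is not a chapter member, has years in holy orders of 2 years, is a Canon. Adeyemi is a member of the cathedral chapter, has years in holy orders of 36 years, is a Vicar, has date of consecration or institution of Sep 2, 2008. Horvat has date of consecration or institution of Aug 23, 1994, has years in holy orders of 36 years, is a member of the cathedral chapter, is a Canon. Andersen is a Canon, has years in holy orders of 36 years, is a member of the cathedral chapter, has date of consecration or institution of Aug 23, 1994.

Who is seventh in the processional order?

Nguyen

By dignity: Andersen, Horvat, Delgado, Harlow and Ibarra (Canon); then Dimitriou, Nguyen, Whitfield and Ruiz (Prebendary); then Adeyemi (Vicar).
Among Andersen, Horvat, Delgado, Harlow and Ibarra, a member of the cathedral chapter before not a chapter member: Andersen and Horvat (a member of the cathedral chapter) before Delgado, Harlow and Ibarra (not a chapter member).
Andersen and Horvat both have date of consecration or institution Aug 23, 1994, so the next rule applies.
Andersen and Horvat both have years in holy orders 36 years, so the next rule applies.
Among Andersen and Horvat, alphabetically by surname: Andersen before Horvat.
Delgado, Harlow and Ibarra all have date of consecration or institution Jul 23, 2010, so the next rule applies.
Among Delgado, Harlow and Ibarra, by years in holy orders (lower first) (reversed rule for this group): Delgado and Harlow (2 years) before Ibarra (16 years).
Among Delgado and Harlow, alphabetically by surname: Delgado before Harlow.
Among Dimitriou, Nguyen, Whitfield and Ruiz, a member of the cathedral chapter before not a chapter member: Dimitriou, Nguyen and Whitfield (a member of the cathedral chapter) before Ruiz (not a chapter member).
Among Dimitriou, Nguyen and Whitfield, by date of consecration or institution (earlier first): Dimitriou (Oct 13, 2006) before Nguyen and Whitfield (Feb 25, 2009).
Nguyen and Whitfield both have years in holy orders 2 years, so the next rule applies.
Among Nguyen and Whitfield, alphabetically by surname: Nguyen before Whitfield.
Order: Andersen, Horvat, Delgado, Harlow, Ibarra, Dimitriou, Nguyen, Whitfield, Ruiz, Adeyemi.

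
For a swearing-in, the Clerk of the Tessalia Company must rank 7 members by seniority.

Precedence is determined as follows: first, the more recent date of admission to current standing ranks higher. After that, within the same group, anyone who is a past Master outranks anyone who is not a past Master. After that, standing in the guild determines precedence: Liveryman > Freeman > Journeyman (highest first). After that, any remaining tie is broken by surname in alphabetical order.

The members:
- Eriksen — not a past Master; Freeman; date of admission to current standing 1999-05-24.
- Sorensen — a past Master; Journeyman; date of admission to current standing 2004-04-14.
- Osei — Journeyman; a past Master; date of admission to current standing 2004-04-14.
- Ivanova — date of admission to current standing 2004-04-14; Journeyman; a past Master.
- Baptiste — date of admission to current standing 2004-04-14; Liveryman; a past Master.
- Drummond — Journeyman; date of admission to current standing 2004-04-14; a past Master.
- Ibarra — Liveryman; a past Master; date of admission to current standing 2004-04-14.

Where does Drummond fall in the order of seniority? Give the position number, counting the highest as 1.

3

By date of admission to current standing (later first): Baptiste, Ibarra, Drummond, Ivanova, Osei and Sorensen (each 2004-04-14); then Eriksen (1999-05-24).
Baptiste, Ibarra, Drummond, Ivanova, Osei and Sorensen are each a past Master, so the next rule applies.
Among Baptiste, Ibarra, Drummond, Ivanova, Osei and Sorensen, by standing in the guild: Baptiste and Ibarra (Liveryman) before Drummond, Ivanova, Osei and Sorensen (Journeyman).
Among Baptiste and Ibarra, alphabetically by surname: Baptiste before Ibarra.
Among Drummond, Ivanova, Osei and Sorensen, alphabetically by surname: Drummond before Ivanova before Osei before Sorensen.
Order: Baptiste, Ibarra, Drummond, Ivanova, Osei, Sorensen, Eriksen. So position 3.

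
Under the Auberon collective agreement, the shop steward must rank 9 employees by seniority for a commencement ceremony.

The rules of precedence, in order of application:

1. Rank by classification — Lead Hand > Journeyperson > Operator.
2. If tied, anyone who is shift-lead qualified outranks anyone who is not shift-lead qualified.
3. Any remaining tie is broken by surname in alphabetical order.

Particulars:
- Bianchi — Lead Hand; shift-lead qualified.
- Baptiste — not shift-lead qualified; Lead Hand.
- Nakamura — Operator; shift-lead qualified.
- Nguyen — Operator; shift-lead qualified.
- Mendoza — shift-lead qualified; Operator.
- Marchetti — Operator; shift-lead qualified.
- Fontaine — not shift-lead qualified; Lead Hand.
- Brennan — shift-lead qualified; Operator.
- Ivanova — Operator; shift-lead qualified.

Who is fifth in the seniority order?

Ivanova

By classification: Bianchi, Baptiste and Fontaine (Lead Hand); then Brennan, Ivanova, Marchetti, Mendoza, Nakamura and Nguyen (Operator).
Among Bianchi, Baptiste and Fontaine, shift-lead qualified before not shift-lead qualified: Bianchi (shift-lead qualified) before Baptiste and Fontaine (not shift-lead qualified).
Among Baptiste and Fontaine, alphabetically by surname: Baptiste before Fontaine.
Brennan, Ivanova, Marchetti, Mendoza, Nakamura and Nguyen are each shift-lead qualified, so the next rule applies.
Among Brennan, Ivanova, Marchetti, Mendoza, Nakamura and Nguyen, alphabetically by surname: Brennan before Ivanova before Marchetti before Mendoza before Nakamura before Nguyen.
Order: Bianchi, Baptiste, Fontaine, Brennan, Ivanova, Marchetti, Mendoza, Nakamura, Nguyen.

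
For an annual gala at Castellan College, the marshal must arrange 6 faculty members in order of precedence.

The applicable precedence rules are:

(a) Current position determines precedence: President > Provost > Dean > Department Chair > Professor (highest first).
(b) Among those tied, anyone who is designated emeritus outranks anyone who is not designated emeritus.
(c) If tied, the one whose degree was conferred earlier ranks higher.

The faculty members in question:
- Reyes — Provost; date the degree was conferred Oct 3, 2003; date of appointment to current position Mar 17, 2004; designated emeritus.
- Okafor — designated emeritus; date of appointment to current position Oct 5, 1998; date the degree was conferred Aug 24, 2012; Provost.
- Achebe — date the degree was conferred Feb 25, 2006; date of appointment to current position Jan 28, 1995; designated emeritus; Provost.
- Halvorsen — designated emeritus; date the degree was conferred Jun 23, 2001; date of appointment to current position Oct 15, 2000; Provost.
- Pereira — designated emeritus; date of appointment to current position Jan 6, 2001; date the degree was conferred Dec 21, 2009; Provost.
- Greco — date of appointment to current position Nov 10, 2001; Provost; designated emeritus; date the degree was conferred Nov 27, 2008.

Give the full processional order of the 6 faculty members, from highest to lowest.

By current position: Halvorsen, Reyes, Achebe, Greco, Pereira and Okafor (Provost).
Halvorsen, Reyes, Achebe, Greco, Pereira and Okafor are each designated emeritus, so the next rule applies.
Among Halvorsen, Reyes, Achebe, Greco, Pereira and Okafor, by date the degree was conferred (earlier first): Halvorsen (Jun 23, 2001) before Reyes (Oct 3, 2003) before Achebe (Feb 25, 2006) before Greco (Nov 27, 2008) before Pereira (Dec 21, 2009) before Okafor (Aug 24, 2012).
Full order: Halvorsen, Reyes, Achebe, Greco, Pereira, Okafor.

Halvorsen, Reyes, Achebe, Greco, Pereira, Okafor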